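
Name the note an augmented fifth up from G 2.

Five letter names up from G: D.
An augmented fifth spans 8 semitones, so from G2 the target pitch is D#3.

D sharp 3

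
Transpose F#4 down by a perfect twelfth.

B2

Five letters down from F (plus an octave) reaches B.
A perfect twelfth is 19 semitones; 19 semitones down from F#4 gives B2.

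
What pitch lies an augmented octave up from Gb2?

G3

For an octave the letter name doesn't change: still G, an octave up.
An augmented octave spans 13 semitones, so from Gb2 the target pitch is G3.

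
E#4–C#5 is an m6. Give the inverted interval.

major 3rd

Interval numbers invert to sum to nine: 6 + 3 = 9, so a sixth inverts to a third.
The quality also flips — minor becomes major — giving a major third.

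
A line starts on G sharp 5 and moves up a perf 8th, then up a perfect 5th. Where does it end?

G#5 up a perfect octave → G#6 (12 semitones).
A perfect fifth up from G#6 is D#7.

D sharp 7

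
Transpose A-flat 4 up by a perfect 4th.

D-flat 5

Four letter names up from A: D.
A perfect fourth spans 5 semitones, so from Ab4 the target pitch is Db5.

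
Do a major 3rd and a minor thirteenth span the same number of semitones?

A major third is 4 semitones but a minor thirteenth is 20 semitones — different sizes.

No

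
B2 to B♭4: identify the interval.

diminished fifteenth

B to B is the same letter name, plus 2 octaves, so the interval is some kind of fifteenth.
A perfect fifteenth would be 24 semitones; B2 to Bb4 is 23, one semitone narrower, so the interval is diminished.
(Equivalently, a compound diminished octave: a diminished octave plus an octave.)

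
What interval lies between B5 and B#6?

B to B is the same letter name, plus an octave — that makes it an octave of some quality.
A perfect octave would be 12 semitones; B5 to B#6 is 13, one semitone wider, so the interval is augmented.

augmented 8th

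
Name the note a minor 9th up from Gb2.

The ninth's letter: G up two letter names plus an octave → A.
Moving 13 semitones up from Gb2 (the size of a minor ninth) reaches Abb3.

Abb3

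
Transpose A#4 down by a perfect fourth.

E#4

Four letter names down from A: E.
Moving 5 semitones down from A#4 (the size of a perfect fourth) reaches E#4.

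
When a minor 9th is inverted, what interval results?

First reduce the compound minor ninth to its simple form, a minor second.
The rule of nine gives the new number: 9 − 2 = 7, so a second becomes a seventh.
The quality also flips — minor becomes major — giving a major seventh.

major seventh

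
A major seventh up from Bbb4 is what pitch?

Ab5

The seventh takes the letter from B up to A.
A major seventh spans 11 semitones, so from Bbb4 the target pitch is Ab5.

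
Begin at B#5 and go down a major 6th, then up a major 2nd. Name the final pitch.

A major sixth down from B#5 is D#5.
Up a major second from D#5: E#5 (2 semitones up).

E#5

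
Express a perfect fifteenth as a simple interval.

P8

Subtracting seven from the interval number removes an octave: 15 − 7 = 8.
So a perfect fifteenth is an octave plus a perfect octave. The quality is unchanged.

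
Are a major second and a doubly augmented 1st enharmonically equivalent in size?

Yes

A major second = 2 semitones = a doubly augmented unison; enharmonically equal.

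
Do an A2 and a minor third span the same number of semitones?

Yes

An augmented second spans 3 semitones, and a minor third also spans 3 semitones — they're enharmonic.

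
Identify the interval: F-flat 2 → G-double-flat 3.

m9

F to G spans two letter names (F-G), plus an octave, so the interval is some kind of ninth.
A major ninth would be 14 semitones, but Fb2 to Gbb3 is 13 — one semitone narrower, making it a minor ninth.
(Equivalently, a compound minor second: a minor second plus an octave.)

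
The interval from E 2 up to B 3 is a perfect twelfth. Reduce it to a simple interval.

perfect fifth

Each octave removed subtracts seven from the number: 12 − 7 = 5.
So a perfect twelfth is an octave plus a perfect fifth. The quality is unchanged.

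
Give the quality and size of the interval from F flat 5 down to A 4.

Descending from Fb5 to A4 is the same interval as ascending A4 to Fb5.
A to F spans six letter names (A-B-C-D-E-F): a sixth.
The major sixth is 9 semitones; here we have 7, two semitones narrower: diminished.

diminished sixth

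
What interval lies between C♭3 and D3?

A2

C to D spans two letter names (C-D) — that makes it a second of some quality.
A major second would be 2 semitones; Cb3 to D3 is 3, one semitone wider, so the interval is augmented.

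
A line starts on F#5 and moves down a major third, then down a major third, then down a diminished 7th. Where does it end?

A major third down from F#5 is D5.
A major third down from D5 is Bb4.
A diminished seventh down from Bb4 is C#4.

C#4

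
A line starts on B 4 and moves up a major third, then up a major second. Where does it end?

B4 up a major third → D#5 (4 semitones).
D#5 up a major second → E#5 (2 semitones).

E sharp 5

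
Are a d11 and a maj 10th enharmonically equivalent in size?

Both span 16 semitones: a diminished eleventh and a major tenth are the same chromatic distance.

Yes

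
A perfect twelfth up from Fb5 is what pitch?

Cb7

Counting five letter names plus an octave up from F lands on C.
A perfect twelfth spans 19 semitones, so from Fb5 the target pitch is Cb7.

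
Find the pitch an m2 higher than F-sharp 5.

G 5

Counting two letter names up from F lands on G.
Moving 1 semitone up from F#5 (the size of a minor second) reaches G5.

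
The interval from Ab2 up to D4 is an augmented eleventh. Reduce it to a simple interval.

A4

Take out an octave (7 from the number): 11 − 7 = 4.
That makes an augmented eleventh a compound augmented fourth — an octave plus an augmented fourth.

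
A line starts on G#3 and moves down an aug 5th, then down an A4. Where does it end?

Gb2

G#3 down an augmented fifth → C3 (8 semitones).
Down an augmented fourth from C3: Gb2 (6 semitones down).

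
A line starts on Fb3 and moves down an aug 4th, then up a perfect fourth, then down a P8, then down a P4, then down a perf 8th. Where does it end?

An augmented fourth down from Fb3 is Cbb3.
A perfect fourth up from Cbb3 is Fbb3.
Fbb3 down a perfect octave → Fbb2 (12 semitones).
A perfect fourth down from Fbb2 is Cbb2.
Cbb2 down a perfect octave → Cbb1 (12 semitones).

Cbb1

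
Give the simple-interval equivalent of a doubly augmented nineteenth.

Subtracting seven from the interval number removes an octave: 19 − 14 = 5.
Quality carries through unchanged, so the simple form is a doubly augmented fifth.

doubly augmented fifth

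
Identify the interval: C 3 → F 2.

perfect 5th

Descending from C3 to F2 is the same interval as ascending F2 to C3.
F to C spans five letter names (F-G-A-B-C) — that makes it a fifth of some quality.
Counting semitones, F2→C3 is 7, which is the perfect fifth.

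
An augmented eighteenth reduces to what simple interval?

Each octave removed subtracts seven from the number: 18 − 14 = 4.
Quality carries through unchanged, so the simple form is an augmented fourth.

augmented 4th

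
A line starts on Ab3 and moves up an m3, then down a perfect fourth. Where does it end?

Ab3 up a minor third → Cb4 (3 semitones).
A perfect fourth down from Cb4 is Gb3.

Gb3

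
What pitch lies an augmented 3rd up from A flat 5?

C sharp 6

The third takes the letter from A up to C.
An augmented third spans 5 semitones, so from Ab5 the target pitch is C#6.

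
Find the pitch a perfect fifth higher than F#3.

C#4

The fifth takes the letter from F up to C.
A perfect fifth spans 7 semitones, so from F#3 the target pitch is C#4.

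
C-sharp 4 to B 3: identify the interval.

Descending from C#4 to B3 is the same interval as ascending B3 to C#4.
B to C spans two letter names (B-C), so the interval is some kind of second.
The major second spans 2 semitones, and B3 to C#4 is exactly 2 semitones — so this is a major second.

M2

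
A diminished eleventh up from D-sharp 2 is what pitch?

G 3

Four letters up from D (plus an octave) reaches G.
A diminished eleventh is 16 semitones; 16 semitones up from D#2 gives G3.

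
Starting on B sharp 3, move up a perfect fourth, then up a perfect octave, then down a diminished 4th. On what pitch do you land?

B double-sharp 4

B#3 up a perfect fourth → E#4 (5 semitones).
Up a perfect octave from E#4: E#5 (12 semitones up).
E#5 down a diminished fourth → B##4 (4 semitones).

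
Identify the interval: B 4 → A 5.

minor 7th

B to A spans seven letter names (B-C-D-E-F-G-A), so the interval is some kind of seventh.
A major seventh would be 11 semitones, but B4 to A5 is 10 — one semitone narrower, making it a minor seventh.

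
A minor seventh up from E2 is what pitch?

D3

Counting seven letter names up from E lands on D.
A minor seventh is 10 semitones; 10 semitones up from E2 gives D3.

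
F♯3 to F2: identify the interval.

augmented 8th

Descending from F#3 to F2 is the same interval as ascending F2 to F#3.
F to F is the same letter name, plus an octave, so the interval is some kind of octave.
A perfect octave would be 12 semitones; F2 to F#3 is 13, one semitone wider, so the interval is augmented.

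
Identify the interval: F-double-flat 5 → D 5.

Descending from Fbb5 to D5 is the same interval as ascending D5 to Fbb5.
D to F spans three letter names (D-E-F): a third.
D5 to Fbb5 spans 1 semitone — three semitones narrower than the major third (4) — giving a doubly diminished third.

dd3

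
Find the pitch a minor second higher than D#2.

The second takes the letter from D up to E.
Moving 1 semitone up from D#2 (the size of a minor second) reaches E2.

E2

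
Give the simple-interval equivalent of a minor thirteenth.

minor sixth

Subtracting seven from the interval number removes an octave: 13 − 7 = 6.
So a minor thirteenth is an octave plus a minor sixth. The quality is unchanged.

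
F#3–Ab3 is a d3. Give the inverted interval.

Inverted interval numbers add to nine, so a third pairs with a sixth (3 + 6 = 9).
The quality also flips — diminished becomes augmented — giving an augmented sixth.

augmented sixth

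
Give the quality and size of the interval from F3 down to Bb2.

Descending from F3 to Bb2 is the same interval as ascending Bb2 to F3.
B to F spans five letter names (B-C-D-E-F), so the interval is some kind of fifth.
Counting semitones, Bb2→F3 is 7, which is the perfect fifth.

perfect 5th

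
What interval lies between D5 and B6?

D to B spans six letter names (D-E-F-G-A-B), plus an octave — that makes it a thirteenth of some quality.
Counting semitones, D5→B6 is 21, which is the major thirteenth.
(Equivalently, a compound major sixth: a major sixth plus an octave.)

major thirteenth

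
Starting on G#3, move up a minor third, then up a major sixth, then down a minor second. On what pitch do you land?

Up a minor third from G#3: B3 (3 semitones up).
B3 up a major sixth → G#4 (9 semitones).
Down a minor second from G#4: F##4 (1 semitone down).

F##4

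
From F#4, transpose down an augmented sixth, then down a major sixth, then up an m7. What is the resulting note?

F#4 down an augmented sixth → Ab3 (10 semitones).
Ab3 down a major sixth → Cb3 (9 semitones).
Cb3 up a minor seventh → Bbb3 (10 semitones).

Bbb3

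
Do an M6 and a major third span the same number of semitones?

No

9 semitones (major sixth) vs 4 semitones (major third): not equal.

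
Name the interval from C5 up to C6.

C to C is the same letter name, plus an octave: an octave.
Counting semitones, C5→C6 is 12, which is the perfect octave.

perfect octave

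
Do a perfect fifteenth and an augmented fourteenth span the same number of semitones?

A perfect fifteenth spans 24 semitones, and an augmented fourteenth also spans 24 semitones — they're enharmonic.

Yes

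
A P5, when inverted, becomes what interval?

perfect 4th

The rule of nine gives the new number: 9 − 5 = 4, so a fifth becomes a fourth.
Quality inverts too: perfect stays perfect. That makes the inversion a perfect fourth.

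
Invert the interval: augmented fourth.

Interval numbers invert to sum to nine: 4 + 5 = 9, so a fourth inverts to a fifth.
And augmented becomes diminished under inversion, so we get a diminished fifth.

diminished fifth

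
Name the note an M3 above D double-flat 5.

F flat 5

Counting three letter names up from D lands on F.
A major third spans 4 semitones, so from Dbb5 the target pitch is Fb5.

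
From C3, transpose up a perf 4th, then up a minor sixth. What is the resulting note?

Db4

C3 up a perfect fourth → F3 (5 semitones).
Up a minor sixth from F3: Db4 (8 semitones up).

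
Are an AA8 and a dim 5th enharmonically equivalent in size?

A doubly augmented octave spans 14 semitones; a diminished fifth spans 6 semitones. They differ by 8.

No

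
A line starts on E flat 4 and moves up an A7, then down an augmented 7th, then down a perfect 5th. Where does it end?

A flat 3

An augmented seventh up from Eb4 is D#5.
D#5 down an augmented seventh → Eb4 (12 semitones).
Eb4 down a perfect fifth → Ab3 (7 semitones).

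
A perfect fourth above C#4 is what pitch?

The fourth takes the letter from C up to F.
A perfect fourth spans 5 semitones, so from C#4 the target pitch is F#4.

F#4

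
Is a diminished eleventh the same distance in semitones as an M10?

A diminished eleventh spans 16 semitones, and a major tenth also spans 16 semitones — they're enharmonic.

Yes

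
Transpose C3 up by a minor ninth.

Db4

Two letters up from C (plus an octave) reaches D.
A minor ninth is 13 semitones; 13 semitones up from C3 gives Db4.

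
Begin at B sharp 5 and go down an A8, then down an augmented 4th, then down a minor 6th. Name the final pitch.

A 3

An augmented octave down from B#5 is B4.
B4 down an augmented fourth → F4 (6 semitones).
A minor sixth down from F4 is A3.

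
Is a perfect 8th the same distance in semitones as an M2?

A perfect octave is 12 semitones but a major second is 2 semitones — different sizes.

No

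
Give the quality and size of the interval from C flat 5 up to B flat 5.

C to B spans seven letter names (C-D-E-F-G-A-B) — that makes it a seventh of some quality.
Cb5 to Bb5 is 11 semitones, matching the major seventh exactly, so the quality is major.

major seventh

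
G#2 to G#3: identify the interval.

G to G is the same letter name, plus an octave, so the interval is some kind of octave.
G#2 to G#3 is 12 semitones, matching the perfect octave exactly, so the quality is perfect.

perfect 8th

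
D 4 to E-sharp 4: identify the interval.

D to E spans two letter names (D-E): a second.
A major second would be 2 semitones; D4 to E#4 is 3, one semitone wider, so the interval is augmented.

augmented second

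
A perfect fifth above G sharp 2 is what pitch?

D sharp 3

Counting five letter names up from G lands on D.
A perfect fifth is 7 semitones; 7 semitones up from G#2 gives D#3.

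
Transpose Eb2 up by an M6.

Six letter names up from E: C.
Moving 9 semitones up from Eb2 (the size of a major sixth) reaches C3.

C3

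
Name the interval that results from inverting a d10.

First reduce the compound diminished tenth to its simple form, a diminished third.
The rule of nine gives the new number: 9 − 3 = 6, so a third becomes a sixth.
The quality also flips — diminished becomes augmented — giving an augmented sixth.

augmented 6th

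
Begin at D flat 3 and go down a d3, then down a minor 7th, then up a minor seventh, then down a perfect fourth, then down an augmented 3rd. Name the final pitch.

Db3 down a diminished third → B2 (2 semitones).
A minor seventh down from B2 is C#2.
Up a minor seventh from C#2: B2 (10 semitones up).
Down a perfect fourth from B2: F#2 (5 semitones down).
Down an augmented third from F#2: Db2 (5 semitones down).

D flat 2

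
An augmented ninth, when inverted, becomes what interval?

First reduce the compound augmented ninth to its simple form, an augmented second.
Interval numbers invert to sum to nine: 2 + 7 = 9, so a second inverts to a seventh.
And augmented becomes diminished under inversion, so we get a diminished seventh.

diminished 7th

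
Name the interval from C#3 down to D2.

Descending from C#3 to D2 is the same interval as ascending D2 to C#3.
D to C spans seven letter names (D-E-F-G-A-B-C): a seventh.
The major seventh spans 11 semitones, and D2 to C#3 is exactly 11 semitones — so this is a major seventh.

M7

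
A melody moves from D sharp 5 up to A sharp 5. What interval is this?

perfect fifth

D to A spans five letter names (D-E-F-G-A), so the interval is some kind of fifth.
D#5 to A#5 is 7 semitones, matching the perfect fifth exactly, so the quality is perfect.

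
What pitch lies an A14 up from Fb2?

Seven letters up from F (plus an octave) reaches E.
An augmented fourteenth spans 24 semitones, so from Fb2 the target pitch is E4.

E4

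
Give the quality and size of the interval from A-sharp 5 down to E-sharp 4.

perfect 11th

Descending from A#5 to E#4 is the same interval as ascending E#4 to A#5.
E to A spans four letter names (E-F-G-A), plus an octave — that makes it an eleventh of some quality.
E#4 to A#5 is 17 semitones, matching the perfect eleventh exactly, so the quality is perfect.
(Equivalently, a compound perfect fourth: a perfect fourth plus an octave.)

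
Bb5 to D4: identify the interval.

minor 13th

Descending from Bb5 to D4 is the same interval as ascending D4 to Bb5.
D to B spans six letter names (D-E-F-G-A-B), plus an octave, so the interval is some kind of thirteenth.
A major thirteenth would be 21 semitones, but D4 to Bb5 is 20 — one semitone narrower, making it a minor thirteenth.
(Equivalently, a compound minor sixth: a minor sixth plus an octave.)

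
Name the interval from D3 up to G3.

D to G spans four letter names (D-E-F-G): a fourth.
D3 to G3 is 5 semitones, matching the perfect fourth exactly, so the quality is perfect.

perfect 4th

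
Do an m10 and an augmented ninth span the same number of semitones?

Both span 15 semitones: a minor tenth and an augmented ninth are the same chromatic distance.

Yes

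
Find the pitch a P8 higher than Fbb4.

Fbb5

The letter stays F (same as the start), shifted an octave up.
A perfect octave is 12 semitones; 12 semitones up from Fbb4 gives Fbb5.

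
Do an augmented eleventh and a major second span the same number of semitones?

18 semitones (augmented eleventh) vs 2 semitones (major second): not equal.

No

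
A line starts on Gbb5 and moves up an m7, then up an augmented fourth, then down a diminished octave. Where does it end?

Gbb5 up a minor seventh → Fbb6 (10 semitones).
An augmented fourth up from Fbb6 is Bbb6.
Down a diminished octave from Bbb6: Bb5 (11 semitones down).

Bb5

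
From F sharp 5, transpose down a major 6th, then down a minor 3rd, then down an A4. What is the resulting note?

A major sixth down from F#5 is A4.
A minor third down from A4 is F#4.
An augmented fourth down from F#4 is C4.

C 4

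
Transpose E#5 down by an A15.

E3

For a fifteenth the letter name doesn't change: still E, two octaves down.
An augmented fifteenth spans 25 semitones, so from E#5 the target pitch is E3.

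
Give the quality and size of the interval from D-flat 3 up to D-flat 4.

perfect octave

D to D is the same letter name, plus an octave: an octave.
The perfect octave spans 12 semitones, and Db3 to Db4 is exactly 12 semitones — so this is a perfect octave.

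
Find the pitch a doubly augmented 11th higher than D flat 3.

G sharp 4

Counting four letter names plus an octave up from D lands on G.
A doubly augmented eleventh is 19 semitones; 19 semitones up from Db3 gives G#4.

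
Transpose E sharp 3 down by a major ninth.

Two letters down from E (plus an octave) reaches D.
Moving 14 semitones down from E#3 (the size of a major ninth) reaches D#2.

D sharp 2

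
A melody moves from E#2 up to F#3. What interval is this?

minor 9th

E to F spans two letter names (E-F), plus an octave: a ninth.
A major ninth would be 14 semitones, but E#2 to F#3 is 13 — one semitone narrower, making it a minor ninth.
(Equivalently, a compound minor second: a minor second plus an octave.)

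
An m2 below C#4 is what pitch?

Counting two letter names down from C lands on B.
Moving 1 semitone down from C#4 (the size of a minor second) reaches B#3.

B#3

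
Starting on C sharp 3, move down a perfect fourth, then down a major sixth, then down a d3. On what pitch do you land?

C#3 down a perfect fourth → G#2 (5 semitones).
A major sixth down from G#2 is B1.
Down a diminished third from B1: G##1 (2 semitones down).

G double-sharp 1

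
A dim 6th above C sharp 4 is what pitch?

A flat 4

The sixth takes the letter from C up to A.
Moving 7 semitones up from C#4 (the size of a diminished sixth) reaches Ab4.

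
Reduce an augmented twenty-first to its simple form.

augmented seventh

Take out 2 octaves (14 from the number): 21 − 14 = 7.
Quality carries through unchanged, so the simple form is an augmented seventh.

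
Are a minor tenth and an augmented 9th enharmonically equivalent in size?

Yes

Both span 15 semitones: a minor tenth and an augmented ninth are the same chromatic distance.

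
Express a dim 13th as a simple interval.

Subtracting seven from the interval number removes an octave: 13 − 7 = 6.
Quality carries through unchanged, so the simple form is a diminished sixth.

d6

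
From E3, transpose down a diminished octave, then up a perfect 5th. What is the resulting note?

Down a diminished octave from E3: E#2 (11 semitones down).
A perfect fifth up from E#2 is B#2.

B#2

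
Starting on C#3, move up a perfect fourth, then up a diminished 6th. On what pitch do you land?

Db4

Up a perfect fourth from C#3: F#3 (5 semitones up).
Up a diminished sixth from F#3: Db4 (7 semitones up).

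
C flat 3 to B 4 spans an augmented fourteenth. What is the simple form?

A7

Each octave removed subtracts seven from the number: 14 − 7 = 7.
That makes an augmented fourteenth a compound augmented seventh — an octave plus an augmented seventh.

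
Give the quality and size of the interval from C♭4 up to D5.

C to D spans two letter names (C-D), plus an octave: a ninth.
Cb4 to D5 spans 15 semitones — one semitone wider than the major ninth (14) — giving an augmented ninth.
(Equivalently, a compound augmented second: an augmented second plus an octave.)

augmented ninth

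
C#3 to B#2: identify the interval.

minor second

Descending from C#3 to B#2 is the same interval as ascending B#2 to C#3.
B to C spans two letter names (B-C): a second.
A major second would be 2 semitones, but B#2 to C#3 is 1 — one semitone narrower, making it a minor second.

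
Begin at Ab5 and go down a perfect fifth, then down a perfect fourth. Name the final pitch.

Ab4

A perfect fifth down from Ab5 is Db5.
A perfect fourth down from Db5 is Ab4.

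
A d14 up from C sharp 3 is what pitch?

Seven letters up from C (plus an octave) reaches B.
Moving 21 semitones up from C#3 (the size of a diminished fourteenth) reaches Bb4.

B flat 4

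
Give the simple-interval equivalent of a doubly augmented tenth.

doubly augmented third

Each octave removed subtracts seven from the number: 10 − 7 = 3.
That makes a doubly augmented tenth a compound doubly augmented third — an octave plus a doubly augmented third.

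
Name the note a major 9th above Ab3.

Two letters up from A (plus an octave) reaches B.
A major ninth spans 14 semitones, so from Ab3 the target pitch is Bb4.

Bb4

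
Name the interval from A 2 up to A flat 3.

diminished 8th

A to A is the same letter name, plus an octave: an octave.
A2 to Ab3 spans 11 semitones — one semitone narrower than the perfect octave (12) — giving a diminished octave.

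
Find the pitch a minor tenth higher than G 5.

Three letters up from G (plus an octave) reaches B.
A minor tenth spans 15 semitones, so from G5 the target pitch is Bb6.

B flat 6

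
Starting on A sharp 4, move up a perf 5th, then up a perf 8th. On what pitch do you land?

Up a perfect fifth from A#4: E#5 (7 semitones up).
A perfect octave up from E#5 is E#6.

E sharp 6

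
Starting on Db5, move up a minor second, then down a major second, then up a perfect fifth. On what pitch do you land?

Abb5

Up a minor second from Db5: Ebb5 (1 semitone up).
Ebb5 down a major second → Dbb5 (2 semitones).
A perfect fifth up from Dbb5 is Abb5.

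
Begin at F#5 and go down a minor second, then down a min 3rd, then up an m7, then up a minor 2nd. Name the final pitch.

C#6

A minor second down from F#5 is E#5.
Down a minor third from E#5: C##5 (3 semitones down).
C##5 up a minor seventh → B#5 (10 semitones).
A minor second up from B#5 is C#6.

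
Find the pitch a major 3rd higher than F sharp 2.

Counting three letter names up from F lands on A.
A major third is 4 semitones; 4 semitones up from F#2 gives A#2.

A sharp 2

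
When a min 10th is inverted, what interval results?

major sixth

First reduce the compound minor tenth to its simple form, a minor third.
The rule of nine gives the new number: 9 − 3 = 6, so a third becomes a sixth.
Quality inverts too: minor becomes major. That makes the inversion a major sixth.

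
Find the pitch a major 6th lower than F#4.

A3

The sixth takes the letter from F down to A.
A major sixth is 9 semitones; 9 semitones down from F#4 gives A3.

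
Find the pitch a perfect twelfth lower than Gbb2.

Cbb1

Five letters down from G (plus an octave) reaches C.
Moving 19 semitones down from Gbb2 (the size of a perfect twelfth) reaches Cbb1.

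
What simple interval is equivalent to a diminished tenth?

diminished third

Take out an octave (7 from the number): 10 − 7 = 3.
Quality carries through unchanged, so the simple form is a diminished third.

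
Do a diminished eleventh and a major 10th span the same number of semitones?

A diminished eleventh spans 16 semitones, and a major tenth also spans 16 semitones — they're enharmonic.

Yes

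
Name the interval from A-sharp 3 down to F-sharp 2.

M10

Descending from A#3 to F#2 is the same interval as ascending F#2 to A#3.
F to A spans three letter names (F-G-A), plus an octave, so the interval is some kind of tenth.
F#2 to A#3 is 16 semitones, matching the major tenth exactly, so the quality is major.
(Equivalently, a compound major third: a major third plus an octave.)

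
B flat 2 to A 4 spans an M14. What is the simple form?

Take out an octave (7 from the number): 14 − 7 = 7.
Quality carries through unchanged, so the simple form is a major seventh.

M7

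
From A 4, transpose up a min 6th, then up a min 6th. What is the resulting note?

D flat 6

A4 up a minor sixth → F5 (8 semitones).
F5 up a minor sixth → Db6 (8 semitones).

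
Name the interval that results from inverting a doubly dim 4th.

doubly augmented fifth

Interval numbers invert to sum to nine: 4 + 5 = 9, so a fourth inverts to a fifth.
The quality also flips — doubly diminished becomes doubly augmented — giving a doubly augmented fifth.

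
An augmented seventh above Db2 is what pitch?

Counting seven letter names up from D lands on C.
An augmented seventh spans 12 semitones, so from Db2 the target pitch is C#3.

C#3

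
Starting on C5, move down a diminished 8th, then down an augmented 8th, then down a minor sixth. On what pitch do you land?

A diminished octave down from C5 is C#4.
C#4 down an augmented octave → C3 (13 semitones).
C3 down a minor sixth → E2 (8 semitones).

E2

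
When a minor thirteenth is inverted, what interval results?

M3

First reduce the compound minor thirteenth to its simple form, a minor sixth.
Interval numbers invert to sum to nine: 6 + 3 = 9, so a sixth inverts to a third.
And minor becomes major under inversion, so we get a major third.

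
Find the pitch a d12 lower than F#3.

B#1

Counting five letter names plus an octave down from F lands on B.
A diminished twelfth is 18 semitones; 18 semitones down from F#3 gives B#1.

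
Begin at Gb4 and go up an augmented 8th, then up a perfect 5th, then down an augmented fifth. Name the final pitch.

An augmented octave up from Gb4 is G5.
A perfect fifth up from G5 is D6.
D6 down an augmented fifth → Gb5 (8 semitones).

Gb5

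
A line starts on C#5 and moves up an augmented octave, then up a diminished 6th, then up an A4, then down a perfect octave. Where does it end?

D#6

An augmented octave up from C#5 is C##6.
Up a diminished sixth from C##6: A6 (7 semitones up).
Up an augmented fourth from A6: D#7 (6 semitones up).
D#7 down a perfect octave → D#6 (12 semitones).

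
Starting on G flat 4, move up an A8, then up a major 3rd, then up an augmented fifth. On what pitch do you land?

Gb4 up an augmented octave → G5 (13 semitones).
A major third up from G5 is B5.
An augmented fifth up from B5 is F##6.

F double-sharp 6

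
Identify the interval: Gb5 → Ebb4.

Descending from Gb5 to Ebb4 is the same interval as ascending Ebb4 to Gb5.
E to G spans three letter names (E-F-G), plus an octave — that makes it a tenth of some quality.
Ebb4 to Gb5 is 16 semitones, matching the major tenth exactly, so the quality is major.
(Equivalently, a compound major third: a major third plus an octave.)

major 10th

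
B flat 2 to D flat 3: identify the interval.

minor 3rd

B to D spans three letter names (B-C-D), so the interval is some kind of third.
At 3 semitones, Bb2→Db3 falls one short of a major third: minor.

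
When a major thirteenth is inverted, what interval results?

minor third

First reduce the compound major thirteenth to its simple form, a major sixth.
Interval numbers invert to sum to nine: 6 + 3 = 9, so a sixth inverts to a third.
And major becomes minor under inversion, so we get a minor third.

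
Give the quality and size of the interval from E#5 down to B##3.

diminished eleventh

Descending from E#5 to B##3 is the same interval as ascending B##3 to E#5.
B to E spans four letter names (B-C-D-E), plus an octave — that makes it an eleventh of some quality.
A perfect eleventh would be 17 semitones; B##3 to E#5 is 16, one semitone narrower, so the interval is diminished.
(Equivalently, a compound diminished fourth: a diminished fourth plus an octave.)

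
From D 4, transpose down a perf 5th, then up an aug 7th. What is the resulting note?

D4 down a perfect fifth → G3 (7 semitones).
G3 up an augmented seventh → F##4 (12 semitones).

F double-sharp 4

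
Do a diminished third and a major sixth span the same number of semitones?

2 semitones (diminished third) vs 9 semitones (major sixth): not equal.

No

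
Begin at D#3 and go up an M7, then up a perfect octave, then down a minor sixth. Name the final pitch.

A major seventh up from D#3 is C##4.
Up a perfect octave from C##4: C##5 (12 semitones up).
C##5 down a minor sixth → E##4 (8 semitones).

E##4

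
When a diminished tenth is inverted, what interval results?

augmented sixth

First reduce the compound diminished tenth to its simple form, a diminished third.
Interval numbers invert to sum to nine: 3 + 6 = 9, so a third inverts to a sixth.
The quality also flips — diminished becomes augmented — giving an augmented sixth.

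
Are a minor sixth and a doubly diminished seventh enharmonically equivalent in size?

Yes

A minor sixth = 8 semitones = a doubly diminished seventh; enharmonically equal.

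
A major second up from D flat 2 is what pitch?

Counting two letter names up from D lands on E.
A major second spans 2 semitones, so from Db2 the target pitch is Eb2.

E flat 2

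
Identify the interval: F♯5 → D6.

F to D spans six letter names (F-G-A-B-C-D), so the interval is some kind of sixth.
At 8 semitones, F#5→D6 falls one short of a major sixth: minor.

m6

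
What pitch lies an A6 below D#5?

F4

The sixth takes the letter from D down to F.
An augmented sixth is 10 semitones; 10 semitones down from D#5 gives F4.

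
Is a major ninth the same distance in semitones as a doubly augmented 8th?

A major ninth spans 14 semitones, and a doubly augmented octave also spans 14 semitones — they're enharmonic.

Yes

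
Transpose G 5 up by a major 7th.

The seventh takes the letter from G up to F.
A major seventh spans 11 semitones, so from G5 the target pitch is F#6.

F sharp 6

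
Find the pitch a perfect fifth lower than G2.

Five letter names down from G: C.
Moving 7 semitones down from G2 (the size of a perfect fifth) reaches C2.

C2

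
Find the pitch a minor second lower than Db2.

Counting two letter names down from D lands on C.
Moving 1 semitone down from Db2 (the size of a minor second) reaches C2.

C2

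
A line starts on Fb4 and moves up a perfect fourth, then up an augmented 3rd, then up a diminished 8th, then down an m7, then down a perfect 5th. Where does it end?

Ab4

A perfect fourth up from Fb4 is Bbb4.
An augmented third up from Bbb4 is D5.
Up a diminished octave from D5: Db6 (11 semitones up).
Db6 down a minor seventh → Eb5 (10 semitones).
Eb5 down a perfect fifth → Ab4 (7 semitones).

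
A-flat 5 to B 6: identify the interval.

augmented ninth

A to B spans two letter names (A-B), plus an octave — that makes it a ninth of some quality.
Ab5 to B6 spans 15 semitones — one semitone wider than the major ninth (14) — giving an augmented ninth.
(Equivalently, a compound augmented second: an augmented second plus an octave.)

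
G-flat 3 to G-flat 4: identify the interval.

perfect octave

G to G is the same letter name, plus an octave, so the interval is some kind of octave.
Gb3 to Gb4 is 12 semitones, matching the perfect octave exactly, so the quality is perfect.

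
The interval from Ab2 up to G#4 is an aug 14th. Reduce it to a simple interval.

augmented 7th

Each octave removed subtracts seven from the number: 14 − 7 = 7.
That makes an augmented fourteenth a compound augmented seventh — an octave plus an augmented seventh.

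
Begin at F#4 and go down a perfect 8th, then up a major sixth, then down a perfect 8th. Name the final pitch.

A perfect octave down from F#4 is F#3.
A major sixth up from F#3 is D#4.
A perfect octave down from D#4 is D#3.

D#3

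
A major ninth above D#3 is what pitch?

Two letters up from D (plus an octave) reaches E.
A major ninth is 14 semitones; 14 semitones up from D#3 gives E#4.

E#4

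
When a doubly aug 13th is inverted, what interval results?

doubly diminished third

First reduce the compound doubly augmented thirteenth to its simple form, a doubly augmented sixth.
Inverted interval numbers add to nine, so a sixth pairs with a third (6 + 3 = 9).
Quality inverts too: doubly augmented becomes doubly diminished. That makes the inversion a doubly diminished third.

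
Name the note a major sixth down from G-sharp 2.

Six letter names down from G: B.
A major sixth is 9 semitones; 9 semitones down from G#2 gives B1.

B 1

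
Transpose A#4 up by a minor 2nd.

Two letter names up from A: B.
A minor second is 1 semitone; 1 semitone up from A#4 gives B4.

B4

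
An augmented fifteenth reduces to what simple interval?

A8

Take out an octave (7 from the number): 15 − 7 = 8.
So an augmented fifteenth is an octave plus an augmented octave. The quality is unchanged.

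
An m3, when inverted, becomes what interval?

Inverted interval numbers add to nine, so a third pairs with a sixth (3 + 6 = 9).
And minor becomes major under inversion, so we get a major sixth.

major 6th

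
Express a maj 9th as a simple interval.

major second

Take out an octave (7 from the number): 9 − 7 = 2.
That makes a major ninth a compound major second — an octave plus a major second.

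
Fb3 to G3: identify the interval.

augmented second

F to G spans two letter names (F-G), so the interval is some kind of second.
A major second would be 2 semitones; Fb3 to G3 is 3, one semitone wider, so the interval is augmented.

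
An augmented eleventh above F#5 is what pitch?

B#6

Four letters up from F (plus an octave) reaches B.
An augmented eleventh is 18 semitones; 18 semitones up from F#5 gives B#6.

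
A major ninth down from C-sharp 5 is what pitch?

B 3

Two letters down from C (plus an octave) reaches B.
A major ninth is 14 semitones; 14 semitones down from C#5 gives B3.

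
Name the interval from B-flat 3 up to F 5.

B to F spans five letter names (B-C-D-E-F), plus an octave: a twelfth.
Counting semitones, Bb3→F5 is 19, which is the perfect twelfth.
(Equivalently, a compound perfect fifth: a perfect fifth plus an octave.)

perfect twelfth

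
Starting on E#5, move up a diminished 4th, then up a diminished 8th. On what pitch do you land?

Up a diminished fourth from E#5: A5 (4 semitones up).
A5 up a diminished octave → Ab6 (11 semitones).

Ab6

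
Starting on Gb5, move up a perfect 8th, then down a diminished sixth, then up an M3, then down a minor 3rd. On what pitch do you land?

B#5

Gb5 up a perfect octave → Gb6 (12 semitones).
A diminished sixth down from Gb6 is B5.
Up a major third from B5: D#6 (4 semitones up).
Down a minor third from D#6: B#5 (3 semitones down).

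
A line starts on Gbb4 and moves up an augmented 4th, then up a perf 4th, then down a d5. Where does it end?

Gbb4 up an augmented fourth → Cb5 (6 semitones).
Up a perfect fourth from Cb5: Fb5 (5 semitones up).
Down a diminished fifth from Fb5: Bb4 (6 semitones down).

Bb4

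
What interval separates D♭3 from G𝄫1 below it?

Descending from Db3 to Gbb1 is the same interval as ascending Gbb1 to Db3.
G to D spans five letter names (G-A-B-C-D), plus an octave — that makes it a twelfth of some quality.
Gbb1 to Db3 spans 20 semitones — one semitone wider than the perfect twelfth (19) — giving an augmented twelfth.
(Equivalently, a compound augmented fifth: an augmented fifth plus an octave.)

augmented 12th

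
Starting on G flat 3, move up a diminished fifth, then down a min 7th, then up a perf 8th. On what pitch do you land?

A diminished fifth up from Gb3 is Dbb4.
Dbb4 down a minor seventh → Ebb3 (10 semitones).
Ebb3 up a perfect octave → Ebb4 (12 semitones).

E double-flat 4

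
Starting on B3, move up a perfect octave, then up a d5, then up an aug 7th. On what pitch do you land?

E#6

Up a perfect octave from B3: B4 (12 semitones up).
B4 up a diminished fifth → F5 (6 semitones).
F5 up an augmented seventh → E#6 (12 semitones).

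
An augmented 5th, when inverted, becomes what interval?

Interval numbers invert to sum to nine: 5 + 4 = 9, so a fifth inverts to a fourth.
And augmented becomes diminished under inversion, so we get a diminished fourth.

d4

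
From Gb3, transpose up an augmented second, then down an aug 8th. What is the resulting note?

Ab2

Gb3 up an augmented second → A3 (3 semitones).
Down an augmented octave from A3: Ab2 (13 semitones down).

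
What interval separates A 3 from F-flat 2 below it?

Descending from A3 to Fb2 is the same interval as ascending Fb2 to A3.
F to A spans three letter names (F-G-A), plus an octave: a tenth.
A major tenth would be 16 semitones; Fb2 to A3 is 17, one semitone wider, so the interval is augmented.
(Equivalently, a compound augmented third: an augmented third plus an octave.)

augmented 10th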